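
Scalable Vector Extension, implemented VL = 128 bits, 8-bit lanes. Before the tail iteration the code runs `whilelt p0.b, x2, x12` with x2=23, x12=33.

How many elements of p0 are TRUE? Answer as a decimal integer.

128-bit reg / 8-bit elem → 16 lanes
active while 23+j < 33, i.e. j ∈ [0,10) capped at 16 ⇒ 10

vl = 10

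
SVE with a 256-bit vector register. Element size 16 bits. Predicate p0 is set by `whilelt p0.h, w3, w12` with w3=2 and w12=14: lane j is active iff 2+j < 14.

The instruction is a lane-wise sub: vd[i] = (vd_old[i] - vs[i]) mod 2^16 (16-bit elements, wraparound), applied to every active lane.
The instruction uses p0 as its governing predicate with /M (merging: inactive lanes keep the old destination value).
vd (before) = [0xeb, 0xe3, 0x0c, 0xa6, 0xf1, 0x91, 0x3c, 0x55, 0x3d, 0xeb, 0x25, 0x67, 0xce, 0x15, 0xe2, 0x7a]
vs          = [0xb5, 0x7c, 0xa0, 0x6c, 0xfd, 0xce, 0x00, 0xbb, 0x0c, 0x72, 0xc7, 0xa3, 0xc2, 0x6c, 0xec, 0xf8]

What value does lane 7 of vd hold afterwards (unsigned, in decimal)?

lane count: 256 div 16 = 16
p0[j] = (2+j < 14); true for j=0..11 → 12 lanes set
lane  0: sub(0xeb,0xb5) ⇒ 0x36
lane  1: sub(0xe3,0x7c) ⇒ 0x67
lane  2: sub(0x0c,0xa0) ⇒ 0xff6c
lane  3: sub(0xa6,0x6c) ⇒ 0x3a
lane  4: sub(0xf1,0xfd) ⇒ 0xfff4
lane  5: sub(0x91,0xce) ⇒ 0xffc3
lane  6: sub(0x3c,0x00) ⇒ 0x3c
lane  7: sub(0x55,0xbb) ⇒ 0xff9a
lane  8: sub(0x3d,0x0c) ⇒ 0x31
lane  9: sub(0xeb,0x72) ⇒ 0x79
lane 10: sub(0x25,0xc7) ⇒ 0xff5e
lane 11: sub(0x67,0xa3) ⇒ 0xffc4
lane 12: tail/keep ⇒ 0xce
lane 13: tail/keep ⇒ 0x15
lane 14: tail/keep ⇒ 0xe2
lane 15: tail/keep ⇒ 0x7a

vd[7] = 65434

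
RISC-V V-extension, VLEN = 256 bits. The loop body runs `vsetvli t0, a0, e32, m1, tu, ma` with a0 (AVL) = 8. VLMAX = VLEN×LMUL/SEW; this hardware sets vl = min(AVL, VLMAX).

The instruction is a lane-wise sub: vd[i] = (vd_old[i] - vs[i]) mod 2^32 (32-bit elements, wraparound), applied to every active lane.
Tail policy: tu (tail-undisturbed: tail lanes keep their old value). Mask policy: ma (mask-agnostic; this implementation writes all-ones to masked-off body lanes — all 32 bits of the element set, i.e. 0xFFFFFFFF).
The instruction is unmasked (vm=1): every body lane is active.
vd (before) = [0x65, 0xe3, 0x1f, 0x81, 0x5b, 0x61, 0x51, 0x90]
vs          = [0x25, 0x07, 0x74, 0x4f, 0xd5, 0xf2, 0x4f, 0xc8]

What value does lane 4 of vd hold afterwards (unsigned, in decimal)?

VLMAX = (256 × 1) / 32 = 8 lanes
vl ← min(8, 8) = 8
vd[0] sub(0x65,0x25) -> 0x40
vd[1] sub(0xe3,0x07) -> 0xdc
vd[2] sub(0x1f,0x74) -> 0xffffffab
vd[3] sub(0x81,0x4f) -> 0x32
vd[4] sub(0x5b,0xd5) -> 0xffffff86
vd[5] sub(0x61,0xf2) -> 0xffffff6f
vd[6] sub(0x51,0x4f) -> 0x02
vd[7] sub(0x90,0xc8) -> 0xffffffc8

vd[4] = 4294967174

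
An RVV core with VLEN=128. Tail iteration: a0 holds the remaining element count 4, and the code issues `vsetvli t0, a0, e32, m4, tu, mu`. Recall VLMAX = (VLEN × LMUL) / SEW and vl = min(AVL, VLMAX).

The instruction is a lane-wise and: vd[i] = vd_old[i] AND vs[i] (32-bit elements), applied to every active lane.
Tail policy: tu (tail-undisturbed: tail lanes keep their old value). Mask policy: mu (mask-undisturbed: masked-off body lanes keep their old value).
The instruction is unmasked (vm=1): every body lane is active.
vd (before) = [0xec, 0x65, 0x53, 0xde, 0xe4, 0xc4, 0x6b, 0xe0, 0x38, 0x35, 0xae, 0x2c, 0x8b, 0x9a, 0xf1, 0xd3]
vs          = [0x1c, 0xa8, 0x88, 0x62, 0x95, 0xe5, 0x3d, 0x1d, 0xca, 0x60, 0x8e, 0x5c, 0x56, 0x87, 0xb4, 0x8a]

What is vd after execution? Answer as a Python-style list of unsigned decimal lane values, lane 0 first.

vd = [12, 32, 0, 66, 228, 196, 107, 224, 56, 53, 174, 44, 139, 154, 241, 211]

VLMAX = (128 × 4) / 32 = 16 lanes
vl = min(AVL, VLMAX) = min(4, 16) = 4
[0] and(0xec,0x1c) = 0x0c
[1] and(0x65,0xa8) = 0x20
[2] and(0x53,0x88) = 0x00
[3] and(0xde,0x62) = 0x42
[4] tail/keep = 0xe4
[5] tail/keep = 0xc4
[6] tail/keep = 0x6b
[7] tail/keep = 0xe0
[8] tail/keep = 0x38
[9] tail/keep = 0x35
[10] tail/keep = 0xae
[11] tail/keep = 0x2c
[12] tail/keep = 0x8b
[13] tail/keep = 0x9a
[14] tail/keep = 0xf1
[15] tail/keep = 0xd3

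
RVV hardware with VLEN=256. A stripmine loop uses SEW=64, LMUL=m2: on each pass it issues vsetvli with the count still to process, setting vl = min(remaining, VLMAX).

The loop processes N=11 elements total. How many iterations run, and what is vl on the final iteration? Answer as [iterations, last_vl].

[iterations, last_vl] = [2, 3]

lanes per group: 256·2/64 = 8
iterations = ceil(11/8) = 2; final-pass vl = 3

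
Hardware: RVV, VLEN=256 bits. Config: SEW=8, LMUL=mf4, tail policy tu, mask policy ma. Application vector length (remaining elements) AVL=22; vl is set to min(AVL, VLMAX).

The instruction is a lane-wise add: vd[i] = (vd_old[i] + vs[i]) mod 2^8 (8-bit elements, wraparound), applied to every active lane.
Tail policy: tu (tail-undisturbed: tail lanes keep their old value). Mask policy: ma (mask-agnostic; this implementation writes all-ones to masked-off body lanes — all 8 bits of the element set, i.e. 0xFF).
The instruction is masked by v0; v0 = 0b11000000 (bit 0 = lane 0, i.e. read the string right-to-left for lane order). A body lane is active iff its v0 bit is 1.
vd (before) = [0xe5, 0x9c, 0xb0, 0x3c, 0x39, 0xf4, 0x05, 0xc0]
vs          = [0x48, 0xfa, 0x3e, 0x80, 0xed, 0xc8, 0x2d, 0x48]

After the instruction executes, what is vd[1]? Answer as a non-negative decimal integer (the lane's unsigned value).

VLMAX = VLEN×LMUL/SEW = 256×1/4/8 = 8
vl ← min(22, 8) = 8
lane  0: mask-off/ones ⇒ 0xff
lane  1: mask-off/ones ⇒ 0xff
lane  2: mask-off/ones ⇒ 0xff
lane  3: mask-off/ones ⇒ 0xff
lane  4: mask-off/ones ⇒ 0xff
lane  5: mask-off/ones ⇒ 0xff
lane  6: add(0x05,0x2d) ⇒ 0x32
lane  7: add(0xc0,0x48) ⇒ 0x08

vd[1] = 255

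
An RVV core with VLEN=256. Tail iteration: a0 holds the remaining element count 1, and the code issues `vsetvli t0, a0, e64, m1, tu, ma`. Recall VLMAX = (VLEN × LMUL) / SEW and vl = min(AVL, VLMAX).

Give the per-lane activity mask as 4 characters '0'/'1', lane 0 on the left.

VLMAX = (256 × 1) / 64 = 4 lanes
vl ← min(1, 4) = 1
bits (lane 0 leftmost): 1000

predicate = 1000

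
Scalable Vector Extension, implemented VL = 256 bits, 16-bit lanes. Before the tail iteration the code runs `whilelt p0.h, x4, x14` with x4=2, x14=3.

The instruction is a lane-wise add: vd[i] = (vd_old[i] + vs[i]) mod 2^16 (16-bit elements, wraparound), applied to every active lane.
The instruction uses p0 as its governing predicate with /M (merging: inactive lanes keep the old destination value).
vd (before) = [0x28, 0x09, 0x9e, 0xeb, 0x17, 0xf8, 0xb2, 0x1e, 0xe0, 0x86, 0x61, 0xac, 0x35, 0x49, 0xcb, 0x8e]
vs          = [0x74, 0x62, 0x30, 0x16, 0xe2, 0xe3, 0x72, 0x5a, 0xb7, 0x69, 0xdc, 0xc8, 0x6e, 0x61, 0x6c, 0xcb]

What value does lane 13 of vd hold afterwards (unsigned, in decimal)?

256-bit reg / 16-bit elem → 16 lanes
whilelt: lane j active iff 2+j < 3 → j < 1 → 1 active
[0] add(0x28,0x74) = 0x9c
[1] tail/keep = 0x09
[2] tail/keep = 0x9e
[3] tail/keep = 0xeb
[4] tail/keep = 0x17
[5] tail/keep = 0xf8
[6] tail/keep = 0xb2
[7] tail/keep = 0x1e
[8] tail/keep = 0xe0
[9] tail/keep = 0x86
[10] tail/keep = 0x61
[11] tail/keep = 0xac
[12] tail/keep = 0x35
[13] tail/keep = 0x49
[14] tail/keep = 0xcb
[15] tail/keep = 0x8e

vd[13] = 73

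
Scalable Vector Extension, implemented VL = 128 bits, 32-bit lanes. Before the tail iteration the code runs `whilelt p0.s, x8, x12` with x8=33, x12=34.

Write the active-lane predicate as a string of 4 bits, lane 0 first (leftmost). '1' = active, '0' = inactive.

lane count: 128 div 32 = 4
active while 33+j < 34, i.e. j ∈ [0,1) capped at 4 ⇒ 1
bits (lane 0 leftmost): 1000

predicate = 1000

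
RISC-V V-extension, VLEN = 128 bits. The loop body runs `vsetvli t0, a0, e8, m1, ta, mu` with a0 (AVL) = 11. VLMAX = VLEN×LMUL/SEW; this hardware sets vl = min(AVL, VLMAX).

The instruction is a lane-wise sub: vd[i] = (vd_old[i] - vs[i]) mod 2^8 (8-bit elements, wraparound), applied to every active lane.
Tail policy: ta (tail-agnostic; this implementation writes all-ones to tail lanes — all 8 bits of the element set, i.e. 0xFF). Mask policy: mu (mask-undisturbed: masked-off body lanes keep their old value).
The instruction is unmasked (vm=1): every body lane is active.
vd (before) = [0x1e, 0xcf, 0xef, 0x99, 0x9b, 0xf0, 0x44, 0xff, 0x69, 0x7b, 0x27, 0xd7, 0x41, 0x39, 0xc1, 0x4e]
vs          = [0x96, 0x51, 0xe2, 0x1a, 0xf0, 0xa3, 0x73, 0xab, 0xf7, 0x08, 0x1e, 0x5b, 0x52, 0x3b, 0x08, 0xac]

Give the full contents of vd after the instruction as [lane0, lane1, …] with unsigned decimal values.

vd = [136, 126, 13, 127, 171, 77, 209, 84, 114, 115, 9, 255, 255, 255, 255, 255]

lanes per group: 128·1/8 = 16
AVL=11 ≤ VLMAX=16, so vl = 11
[0] sub(0x1e,0x96) = 0x88
[1] sub(0xcf,0x51) = 0x7e
[2] sub(0xef,0xe2) = 0x0d
[3] sub(0x99,0x1a) = 0x7f
[4] sub(0x9b,0xf0) = 0xab
[5] sub(0xf0,0xa3) = 0x4d
[6] sub(0x44,0x73) = 0xd1
[7] sub(0xff,0xab) = 0x54
[8] sub(0x69,0xf7) = 0x72
[9] sub(0x7b,0x08) = 0x73
[10] sub(0x27,0x1e) = 0x09
[11] tail/ones = 0xff
[12] tail/ones = 0xff
[13] tail/ones = 0xff
[14] tail/ones = 0xff
[15] tail/ones = 0xff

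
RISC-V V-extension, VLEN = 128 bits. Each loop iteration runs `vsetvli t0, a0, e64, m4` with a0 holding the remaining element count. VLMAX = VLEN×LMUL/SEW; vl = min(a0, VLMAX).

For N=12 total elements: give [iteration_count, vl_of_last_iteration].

[iterations, last_vl] = [2, 4]

lanes per group: 128·4/64 = 8
12 elements at 8/iter → 2 passes, remainder 4 on the last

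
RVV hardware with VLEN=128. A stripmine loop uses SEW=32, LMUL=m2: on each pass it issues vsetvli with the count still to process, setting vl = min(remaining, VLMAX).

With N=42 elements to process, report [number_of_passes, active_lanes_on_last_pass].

lanes per group: 128·2/32 = 8
iterations = ceil(42/8) = 6; final-pass vl = 2

[iterations, last_vl] = [6, 2]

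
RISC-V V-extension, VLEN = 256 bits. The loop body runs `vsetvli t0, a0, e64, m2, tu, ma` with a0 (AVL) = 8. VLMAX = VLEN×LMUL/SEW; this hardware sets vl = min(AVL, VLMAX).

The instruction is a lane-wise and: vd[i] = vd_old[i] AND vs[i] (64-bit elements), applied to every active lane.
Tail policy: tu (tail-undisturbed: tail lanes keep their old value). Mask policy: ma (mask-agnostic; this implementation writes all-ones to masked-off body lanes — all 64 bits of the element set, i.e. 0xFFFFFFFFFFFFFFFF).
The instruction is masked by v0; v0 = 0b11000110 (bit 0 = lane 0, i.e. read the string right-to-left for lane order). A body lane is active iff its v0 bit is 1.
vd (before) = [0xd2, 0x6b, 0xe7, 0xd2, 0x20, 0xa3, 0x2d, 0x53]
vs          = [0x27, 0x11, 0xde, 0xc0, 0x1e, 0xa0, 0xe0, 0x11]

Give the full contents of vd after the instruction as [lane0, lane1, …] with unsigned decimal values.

lanes per group: 256·2/64 = 8
AVL=8 ≤ VLMAX=8, so vl = 8
lane  0: mask-off/ones ⇒ 0xffffffffffffffff
lane  1: and(0x6b,0x11) ⇒ 0x01
lane  2: and(0xe7,0xde) ⇒ 0xc6
lane  3: mask-off/ones ⇒ 0xffffffffffffffff
lane  4: mask-off/ones ⇒ 0xffffffffffffffff
lane  5: mask-off/ones ⇒ 0xffffffffffffffff
lane  6: and(0x2d,0xe0) ⇒ 0x20
lane  7: and(0x53,0x11) ⇒ 0x11

vd = [18446744073709551615, 1, 198, 18446744073709551615, 18446744073709551615, 18446744073709551615, 32, 17]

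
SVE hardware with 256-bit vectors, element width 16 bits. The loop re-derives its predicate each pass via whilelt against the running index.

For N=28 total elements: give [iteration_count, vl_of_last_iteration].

[iterations, last_vl] = [2, 12]

register lanes = 256/16 = 16
N=28: ⌈28/16⌉ = 2 iters; last vl = 28 − 1×16 = 12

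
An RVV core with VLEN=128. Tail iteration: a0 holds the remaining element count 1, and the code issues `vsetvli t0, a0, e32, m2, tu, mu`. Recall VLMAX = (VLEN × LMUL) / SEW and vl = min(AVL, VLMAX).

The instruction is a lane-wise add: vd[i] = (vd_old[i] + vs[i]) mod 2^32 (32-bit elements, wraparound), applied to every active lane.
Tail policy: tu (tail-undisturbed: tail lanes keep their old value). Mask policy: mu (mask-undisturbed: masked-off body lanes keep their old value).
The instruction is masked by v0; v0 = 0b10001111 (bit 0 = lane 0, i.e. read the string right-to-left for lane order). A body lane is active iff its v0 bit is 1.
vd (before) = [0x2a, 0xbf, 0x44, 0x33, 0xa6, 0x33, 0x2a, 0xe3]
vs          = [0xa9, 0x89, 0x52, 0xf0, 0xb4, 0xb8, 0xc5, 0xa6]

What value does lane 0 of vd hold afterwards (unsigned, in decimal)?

VLMAX = VLEN×LMUL/SEW = 128×2/32 = 8
AVL=1 ≤ VLMAX=8, so vl = 1
vd[0] add(0x2a,0xa9) -> 0xd3
vd[1] tail/keep -> 0xbf
vd[2] tail/keep -> 0x44
vd[3] tail/keep -> 0x33
vd[4] tail/keep -> 0xa6
vd[5] tail/keep -> 0x33
vd[6] tail/keep -> 0x2a
vd[7] tail/keep -> 0xe3

vd[0] = 211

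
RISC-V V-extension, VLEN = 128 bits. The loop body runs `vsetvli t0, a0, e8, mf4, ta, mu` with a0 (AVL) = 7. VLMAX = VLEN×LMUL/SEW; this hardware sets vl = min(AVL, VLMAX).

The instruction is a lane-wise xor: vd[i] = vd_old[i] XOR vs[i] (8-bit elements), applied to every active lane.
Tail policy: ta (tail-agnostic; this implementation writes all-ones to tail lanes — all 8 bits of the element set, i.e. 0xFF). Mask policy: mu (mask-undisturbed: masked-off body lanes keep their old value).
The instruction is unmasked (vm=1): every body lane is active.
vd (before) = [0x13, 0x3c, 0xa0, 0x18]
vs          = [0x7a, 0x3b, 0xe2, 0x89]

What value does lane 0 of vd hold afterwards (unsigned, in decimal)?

VLMAX = VLEN×LMUL/SEW = 128×1/4/8 = 4
vl ← min(7, 4) = 4
vd[0] xor(0x13,0x7a) -> 0x69
vd[1] xor(0x3c,0x3b) -> 0x07
vd[2] xor(0xa0,0xe2) -> 0x42
vd[3] xor(0x18,0x89) -> 0x91

vd[0] = 105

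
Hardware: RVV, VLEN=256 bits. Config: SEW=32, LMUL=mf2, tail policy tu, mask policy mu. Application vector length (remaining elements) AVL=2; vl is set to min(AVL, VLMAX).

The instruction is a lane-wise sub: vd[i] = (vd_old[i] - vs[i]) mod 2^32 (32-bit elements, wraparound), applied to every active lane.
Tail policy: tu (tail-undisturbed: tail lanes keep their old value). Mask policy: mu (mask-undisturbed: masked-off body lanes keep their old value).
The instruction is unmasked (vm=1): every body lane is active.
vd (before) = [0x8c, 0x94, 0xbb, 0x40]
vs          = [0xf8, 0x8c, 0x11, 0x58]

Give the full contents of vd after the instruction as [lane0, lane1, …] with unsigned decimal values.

vd = [4294967188, 8, 187, 64]

lanes per group: 256·1/2/32 = 4
vl = min(AVL, VLMAX) = min(2, 4) = 2
lane  0: sub(0x8c,0xf8) ⇒ 0xffffff94
lane  1: sub(0x94,0x8c) ⇒ 0x08
lane  2: tail/keep ⇒ 0xbb
lane  3: tail/keep ⇒ 0x40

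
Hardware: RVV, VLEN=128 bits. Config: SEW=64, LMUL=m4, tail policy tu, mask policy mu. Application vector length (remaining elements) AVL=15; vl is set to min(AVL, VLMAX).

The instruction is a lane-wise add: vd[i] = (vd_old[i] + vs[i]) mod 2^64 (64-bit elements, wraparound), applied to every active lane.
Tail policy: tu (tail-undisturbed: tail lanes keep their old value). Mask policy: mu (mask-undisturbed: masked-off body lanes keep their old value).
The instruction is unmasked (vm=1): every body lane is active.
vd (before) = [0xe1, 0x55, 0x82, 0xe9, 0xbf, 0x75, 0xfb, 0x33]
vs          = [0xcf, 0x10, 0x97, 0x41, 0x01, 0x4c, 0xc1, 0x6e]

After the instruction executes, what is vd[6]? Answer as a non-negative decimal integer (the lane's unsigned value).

lanes per group: 128·4/64 = 8
AVL=15 > VLMAX=8, so vl = 8
  i=0: add(0xe1,0xcf) → 432
  i=1: add(0x55,0x10) → 101
  i=2: add(0x82,0x97) → 281
  i=3: add(0xe9,0x41) → 298
  i=4: add(0xbf,0x01) → 192
  i=5: add(0x75,0x4c) → 193
  i=6: add(0xfb,0xc1) → 444
  i=7: add(0x33,0x6e) → 161

vd[6] = 444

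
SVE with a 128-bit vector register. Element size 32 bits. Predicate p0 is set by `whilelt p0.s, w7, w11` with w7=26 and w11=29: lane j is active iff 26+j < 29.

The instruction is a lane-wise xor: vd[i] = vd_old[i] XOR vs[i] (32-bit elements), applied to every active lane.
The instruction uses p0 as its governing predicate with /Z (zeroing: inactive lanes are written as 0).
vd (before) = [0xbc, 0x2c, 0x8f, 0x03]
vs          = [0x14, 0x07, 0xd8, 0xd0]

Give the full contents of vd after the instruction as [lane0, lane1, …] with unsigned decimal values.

lane count: 128 div 32 = 4
whilelt: lane j active iff 26+j < 29 → j < 3 → 3 active
vd[0] xor(0xbc,0x14) -> 0xa8
vd[1] xor(0x2c,0x07) -> 0x2b
vd[2] xor(0x8f,0xd8) -> 0x57
vd[3] tail/zero -> 0x00

vd = [168, 43, 87, 0]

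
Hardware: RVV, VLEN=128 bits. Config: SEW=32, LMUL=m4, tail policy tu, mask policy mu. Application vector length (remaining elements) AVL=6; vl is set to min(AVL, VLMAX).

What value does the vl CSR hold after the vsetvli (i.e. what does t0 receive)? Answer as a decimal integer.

vl = 6

VLMAX = (128 × 4) / 32 = 16 lanes
vl = min(AVL, VLMAX) = min(6, 16) = 6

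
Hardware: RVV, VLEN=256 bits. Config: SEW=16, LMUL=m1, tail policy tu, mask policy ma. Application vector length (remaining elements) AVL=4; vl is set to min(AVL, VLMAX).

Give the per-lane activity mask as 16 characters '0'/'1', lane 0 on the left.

predicate = 1111000000000000

VLMAX = (256 × 1) / 16 = 16 lanes
vl ← min(4, 16) = 4
bits (lane 0 leftmost): 1111000000000000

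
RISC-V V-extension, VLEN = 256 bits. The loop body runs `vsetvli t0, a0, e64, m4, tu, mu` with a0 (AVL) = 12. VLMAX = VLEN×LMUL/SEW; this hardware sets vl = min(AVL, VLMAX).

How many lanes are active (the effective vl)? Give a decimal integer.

vl = 12

VLMAX = (256 × 4) / 64 = 16 lanes
AVL=12 ≤ VLMAX=16, so vl = 12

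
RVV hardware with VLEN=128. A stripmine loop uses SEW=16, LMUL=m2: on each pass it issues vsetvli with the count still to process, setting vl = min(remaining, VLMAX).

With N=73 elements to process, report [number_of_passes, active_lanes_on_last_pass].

[iterations, last_vl] = [5, 9]

lanes per group: 128·2/16 = 16
N=73: ⌈73/16⌉ = 5 iters; last vl = 73 − 4×16 = 9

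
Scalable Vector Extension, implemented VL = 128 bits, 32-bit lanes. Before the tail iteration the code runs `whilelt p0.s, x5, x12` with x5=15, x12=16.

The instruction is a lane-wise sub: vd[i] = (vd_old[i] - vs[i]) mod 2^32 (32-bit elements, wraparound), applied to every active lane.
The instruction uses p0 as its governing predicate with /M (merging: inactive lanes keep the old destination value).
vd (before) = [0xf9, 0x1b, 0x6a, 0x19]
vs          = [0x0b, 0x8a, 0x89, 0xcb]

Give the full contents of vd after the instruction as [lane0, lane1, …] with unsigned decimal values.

128-bit reg / 32-bit elem → 4 lanes
active while 15+j < 16, i.e. j ∈ [0,1) capped at 4 ⇒ 1
lane  0: sub(0xf9,0x0b) ⇒ 0xee
lane  1: tail/keep ⇒ 0x1b
lane  2: tail/keep ⇒ 0x6a
lane  3: tail/keep ⇒ 0x19

vd = [238, 27, 106, 25]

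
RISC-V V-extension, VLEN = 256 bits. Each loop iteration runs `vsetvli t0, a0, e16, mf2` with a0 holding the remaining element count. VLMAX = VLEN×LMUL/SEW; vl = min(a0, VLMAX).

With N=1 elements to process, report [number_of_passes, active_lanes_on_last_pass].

[iterations, last_vl] = [1, 1]

VLMAX = VLEN×LMUL/SEW = 256×1/2/16 = 8
iterations = ceil(1/8) = 1; final-pass vl = 1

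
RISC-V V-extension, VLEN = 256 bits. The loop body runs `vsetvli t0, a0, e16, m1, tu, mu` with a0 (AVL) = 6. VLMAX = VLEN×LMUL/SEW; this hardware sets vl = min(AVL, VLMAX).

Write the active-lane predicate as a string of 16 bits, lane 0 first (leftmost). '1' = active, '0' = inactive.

predicate = 1111110000000000

lanes per group: 256·1/16 = 16
AVL=6 ≤ VLMAX=16, so vl = 6
bits (lane 0 leftmost): 1111110000000000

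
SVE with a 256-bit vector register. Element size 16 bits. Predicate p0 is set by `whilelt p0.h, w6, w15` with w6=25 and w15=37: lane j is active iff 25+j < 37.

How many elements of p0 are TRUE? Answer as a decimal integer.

vl = 12

256-bit reg / 16-bit elem → 16 lanes
p0[j] = (25+j < 37); true for j=0..11 → 12 lanes set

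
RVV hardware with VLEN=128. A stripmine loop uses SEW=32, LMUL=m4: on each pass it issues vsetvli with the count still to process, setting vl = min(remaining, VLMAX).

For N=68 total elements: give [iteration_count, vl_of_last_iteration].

VLMAX = (128 × 4) / 32 = 16 lanes
68 elements at 16/iter → 5 passes, remainder 4 on the last

[iterations, last_vl] = [5, 4]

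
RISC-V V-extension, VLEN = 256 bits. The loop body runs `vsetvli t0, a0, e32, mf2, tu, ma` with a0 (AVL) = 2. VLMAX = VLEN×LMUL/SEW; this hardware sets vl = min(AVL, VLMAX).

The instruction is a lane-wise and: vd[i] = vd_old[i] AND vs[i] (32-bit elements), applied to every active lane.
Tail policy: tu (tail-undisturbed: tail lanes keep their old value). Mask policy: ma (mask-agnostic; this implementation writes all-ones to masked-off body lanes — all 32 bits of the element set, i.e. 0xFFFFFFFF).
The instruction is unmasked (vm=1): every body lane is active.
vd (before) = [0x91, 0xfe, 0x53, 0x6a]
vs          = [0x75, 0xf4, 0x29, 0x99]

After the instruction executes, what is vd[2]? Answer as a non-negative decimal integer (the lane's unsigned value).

VLMAX = VLEN×LMUL/SEW = 256×1/2/32 = 4
vl = min(AVL, VLMAX) = min(2, 4) = 2
lane  0: and(0x91,0x75) ⇒ 0x11
lane  1: and(0xfe,0xf4) ⇒ 0xf4
lane  2: tail/keep ⇒ 0x53
lane  3: tail/keep ⇒ 0x6a

vd[2] = 83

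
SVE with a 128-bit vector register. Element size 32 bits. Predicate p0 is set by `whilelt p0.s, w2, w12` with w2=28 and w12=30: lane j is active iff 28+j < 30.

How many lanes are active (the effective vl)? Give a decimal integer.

128-bit reg / 32-bit elem → 4 lanes
active while 28+j < 30, i.e. j ∈ [0,2) capped at 4 ⇒ 2

vl = 2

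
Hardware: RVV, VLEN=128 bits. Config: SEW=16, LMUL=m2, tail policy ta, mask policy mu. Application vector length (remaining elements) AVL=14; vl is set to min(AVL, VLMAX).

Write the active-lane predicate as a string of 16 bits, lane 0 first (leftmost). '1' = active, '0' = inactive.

predicate = 1111111111111100

VLMAX = (128 × 2) / 16 = 16 lanes
vl ← min(14, 16) = 14
bits (lane 0 leftmost): 1111111111111100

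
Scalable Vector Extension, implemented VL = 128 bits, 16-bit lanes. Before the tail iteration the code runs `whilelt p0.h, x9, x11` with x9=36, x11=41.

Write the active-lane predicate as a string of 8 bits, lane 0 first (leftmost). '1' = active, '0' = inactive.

128-bit reg / 16-bit elem → 8 lanes
whilelt: lane j active iff 36+j < 41 → j < 5 → 5 active
bits (lane 0 leftmost): 11111000

predicate = 11111000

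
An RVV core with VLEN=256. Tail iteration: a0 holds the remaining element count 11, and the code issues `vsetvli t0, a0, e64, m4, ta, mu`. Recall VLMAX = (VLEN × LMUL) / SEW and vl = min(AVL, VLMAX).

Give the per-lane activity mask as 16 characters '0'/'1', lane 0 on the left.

predicate = 1111111111100000

VLMAX = (256 × 4) / 64 = 16 lanes
AVL=11 ≤ VLMAX=16, so vl = 11
bits (lane 0 leftmost): 1111111111100000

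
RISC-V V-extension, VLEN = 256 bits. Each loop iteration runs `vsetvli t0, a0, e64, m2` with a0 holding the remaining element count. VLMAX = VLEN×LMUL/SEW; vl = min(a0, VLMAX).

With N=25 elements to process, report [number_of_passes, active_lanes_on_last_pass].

VLMAX = VLEN×LMUL/SEW = 256×2/64 = 8
25 elements at 8/iter → 4 passes, remainder 1 on the last

[iterations, last_vl] = [4, 1]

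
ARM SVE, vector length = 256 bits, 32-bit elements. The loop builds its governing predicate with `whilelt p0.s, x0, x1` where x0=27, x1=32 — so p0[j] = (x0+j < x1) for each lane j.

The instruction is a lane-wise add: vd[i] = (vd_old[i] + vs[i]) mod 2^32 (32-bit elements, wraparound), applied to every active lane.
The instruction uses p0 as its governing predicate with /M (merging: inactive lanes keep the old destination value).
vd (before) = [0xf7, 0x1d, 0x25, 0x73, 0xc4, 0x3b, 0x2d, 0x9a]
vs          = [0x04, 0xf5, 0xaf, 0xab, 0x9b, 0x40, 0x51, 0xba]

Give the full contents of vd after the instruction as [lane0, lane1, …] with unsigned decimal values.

vd = [251, 274, 212, 286, 351, 59, 45, 154]

lane count: 256 div 32 = 8
active while 27+j < 32, i.e. j ∈ [0,5) capped at 8 ⇒ 5
[0] add(0xf7,0x04) = 0xfb
[1] add(0x1d,0xf5) = 0x112
[2] add(0x25,0xaf) = 0xd4
[3] add(0x73,0xab) = 0x11e
[4] add(0xc4,0x9b) = 0x15f
[5] tail/keep = 0x3b
[6] tail/keep = 0x2d
[7] tail/keep = 0x9a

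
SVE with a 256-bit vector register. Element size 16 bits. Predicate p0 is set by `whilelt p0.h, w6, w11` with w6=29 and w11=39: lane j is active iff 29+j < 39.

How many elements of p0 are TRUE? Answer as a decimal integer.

vl = 10

lane count: 256 div 16 = 16
whilelt: lane j active iff 29+j < 39 → j < 10 → 10 active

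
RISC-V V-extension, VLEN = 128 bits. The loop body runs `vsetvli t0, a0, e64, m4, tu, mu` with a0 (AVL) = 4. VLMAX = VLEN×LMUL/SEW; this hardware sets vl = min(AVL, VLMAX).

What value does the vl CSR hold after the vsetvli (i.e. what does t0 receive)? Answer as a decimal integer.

lanes per group: 128·4/64 = 8
AVL=4 ≤ VLMAX=8, so vl = 4

vl = 4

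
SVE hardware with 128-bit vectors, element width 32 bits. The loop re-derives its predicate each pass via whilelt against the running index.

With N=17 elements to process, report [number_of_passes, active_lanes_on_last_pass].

[iterations, last_vl] = [5, 1]

lane count: 128 div 32 = 4
N=17: ⌈17/4⌉ = 5 iters; last vl = 17 − 4×4 = 1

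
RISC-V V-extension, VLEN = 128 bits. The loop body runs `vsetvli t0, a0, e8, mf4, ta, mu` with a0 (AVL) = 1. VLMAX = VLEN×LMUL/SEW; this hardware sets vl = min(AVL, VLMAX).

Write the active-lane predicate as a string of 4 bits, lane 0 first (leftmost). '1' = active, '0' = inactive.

predicate = 1000

VLMAX = VLEN×LMUL/SEW = 128×1/4/8 = 4
vl = min(AVL, VLMAX) = min(1, 4) = 1
bits (lane 0 leftmost): 1000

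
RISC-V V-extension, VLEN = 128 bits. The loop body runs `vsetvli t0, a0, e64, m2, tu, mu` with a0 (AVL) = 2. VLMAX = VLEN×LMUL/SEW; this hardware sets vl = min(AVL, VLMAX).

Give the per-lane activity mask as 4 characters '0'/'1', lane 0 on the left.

predicate = 1100

VLMAX = VLEN×LMUL/SEW = 128×2/64 = 4
vl ← min(2, 4) = 2
bits (lane 0 leftmost): 1100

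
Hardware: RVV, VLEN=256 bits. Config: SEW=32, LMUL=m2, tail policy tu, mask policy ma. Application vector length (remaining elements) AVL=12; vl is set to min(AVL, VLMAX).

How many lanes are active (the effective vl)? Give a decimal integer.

VLMAX = VLEN×LMUL/SEW = 256×2/32 = 16
vl ← min(12, 16) = 12

vl = 12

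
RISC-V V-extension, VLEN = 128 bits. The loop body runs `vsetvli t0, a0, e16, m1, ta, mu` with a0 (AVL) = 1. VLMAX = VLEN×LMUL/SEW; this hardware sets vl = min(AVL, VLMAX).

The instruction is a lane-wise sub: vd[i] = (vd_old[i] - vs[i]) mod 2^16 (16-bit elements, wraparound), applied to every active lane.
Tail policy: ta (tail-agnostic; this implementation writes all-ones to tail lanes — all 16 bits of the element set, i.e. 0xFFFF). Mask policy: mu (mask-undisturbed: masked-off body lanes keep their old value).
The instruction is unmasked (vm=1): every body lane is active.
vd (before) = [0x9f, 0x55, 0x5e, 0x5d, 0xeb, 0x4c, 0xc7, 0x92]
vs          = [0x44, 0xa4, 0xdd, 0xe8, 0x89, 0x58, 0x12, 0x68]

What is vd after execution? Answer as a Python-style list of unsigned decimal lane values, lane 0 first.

vd = [91, 65535, 65535, 65535, 65535, 65535, 65535, 65535]

lanes per group: 128·1/16 = 8
vl ← min(1, 8) = 1
  i=0: sub(0x9f,0x44) → 91
  i=1: tail/ones → 65535
  i=2: tail/ones → 65535
  i=3: tail/ones → 65535
  i=4: tail/ones → 65535
  i=5: tail/ones → 65535
  i=6: tail/ones → 65535
  i=7: tail/ones → 65535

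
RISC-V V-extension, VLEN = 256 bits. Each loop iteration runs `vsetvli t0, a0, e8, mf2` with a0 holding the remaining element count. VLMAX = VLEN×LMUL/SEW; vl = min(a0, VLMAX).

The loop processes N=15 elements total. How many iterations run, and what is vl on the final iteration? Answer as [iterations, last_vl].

[iterations, last_vl] = [1, 15]

VLMAX = (256 × 1/2) / 8 = 16 lanes
N=15: ⌈15/16⌉ = 1 iters; last vl = 15 − 0×16 = 15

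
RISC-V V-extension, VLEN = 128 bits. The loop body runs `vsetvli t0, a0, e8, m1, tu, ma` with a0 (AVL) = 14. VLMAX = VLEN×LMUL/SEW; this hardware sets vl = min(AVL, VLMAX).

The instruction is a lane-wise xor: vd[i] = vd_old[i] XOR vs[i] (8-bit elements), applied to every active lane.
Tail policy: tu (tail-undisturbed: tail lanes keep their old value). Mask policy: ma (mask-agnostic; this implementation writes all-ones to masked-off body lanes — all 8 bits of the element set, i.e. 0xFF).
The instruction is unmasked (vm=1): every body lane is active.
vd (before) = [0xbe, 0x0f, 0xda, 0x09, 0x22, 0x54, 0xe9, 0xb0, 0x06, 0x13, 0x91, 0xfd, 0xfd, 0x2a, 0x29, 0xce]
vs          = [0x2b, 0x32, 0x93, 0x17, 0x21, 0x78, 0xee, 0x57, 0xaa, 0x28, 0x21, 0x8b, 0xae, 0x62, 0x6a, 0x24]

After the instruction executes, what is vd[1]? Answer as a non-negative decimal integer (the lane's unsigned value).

VLMAX = VLEN×LMUL/SEW = 128×1/8 = 16
vl ← min(14, 16) = 14
vd[0] xor(0xbe,0x2b) -> 0x95
vd[1] xor(0x0f,0x32) -> 0x3d
vd[2] xor(0xda,0x93) -> 0x49
vd[3] xor(0x09,0x17) -> 0x1e
vd[4] xor(0x22,0x21) -> 0x03
vd[5] xor(0x54,0x78) -> 0x2c
vd[6] xor(0xe9,0xee) -> 0x07
vd[7] xor(0xb0,0x57) -> 0xe7
vd[8] xor(0x06,0xaa) -> 0xac
vd[9] xor(0x13,0x28) -> 0x3b
vd[10] xor(0x91,0x21) -> 0xb0
vd[11] xor(0xfd,0x8b) -> 0x76
vd[12] xor(0xfd,0xae) -> 0x53
vd[13] xor(0x2a,0x62) -> 0x48
vd[14] tail/keep -> 0x29
vd[15] tail/keep -> 0xce

vd[1] = 61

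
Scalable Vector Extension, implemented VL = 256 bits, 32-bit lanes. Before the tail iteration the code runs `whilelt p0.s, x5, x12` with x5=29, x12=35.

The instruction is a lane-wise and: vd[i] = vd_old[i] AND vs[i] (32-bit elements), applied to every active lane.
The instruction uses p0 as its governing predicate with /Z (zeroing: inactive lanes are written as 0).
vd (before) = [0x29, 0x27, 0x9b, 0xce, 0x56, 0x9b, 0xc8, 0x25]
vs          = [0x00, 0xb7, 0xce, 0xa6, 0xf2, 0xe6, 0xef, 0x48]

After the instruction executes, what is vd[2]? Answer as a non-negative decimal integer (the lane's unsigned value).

vd[2] = 138

register lanes = 256/32 = 8
p0[j] = (29+j < 35); true for j=0..5 → 6 lanes set
vd[0] and(0x29,0x00) -> 0x00
vd[1] and(0x27,0xb7) -> 0x27
vd[2] and(0x9b,0xce) -> 0x8a
vd[3] and(0xce,0xa6) -> 0x86
vd[4] and(0x56,0xf2) -> 0x52
vd[5] and(0x9b,0xe6) -> 0x82
vd[6] tail/zero -> 0x00
vd[7] tail/zero -> 0x00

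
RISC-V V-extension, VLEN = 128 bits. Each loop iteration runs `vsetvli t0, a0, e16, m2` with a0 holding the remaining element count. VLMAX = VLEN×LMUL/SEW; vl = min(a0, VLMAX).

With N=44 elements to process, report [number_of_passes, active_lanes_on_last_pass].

[iterations, last_vl] = [3, 12]

VLMAX = VLEN×LMUL/SEW = 128×2/16 = 16
44 elements at 16/iter → 3 passes, remainder 12 on the last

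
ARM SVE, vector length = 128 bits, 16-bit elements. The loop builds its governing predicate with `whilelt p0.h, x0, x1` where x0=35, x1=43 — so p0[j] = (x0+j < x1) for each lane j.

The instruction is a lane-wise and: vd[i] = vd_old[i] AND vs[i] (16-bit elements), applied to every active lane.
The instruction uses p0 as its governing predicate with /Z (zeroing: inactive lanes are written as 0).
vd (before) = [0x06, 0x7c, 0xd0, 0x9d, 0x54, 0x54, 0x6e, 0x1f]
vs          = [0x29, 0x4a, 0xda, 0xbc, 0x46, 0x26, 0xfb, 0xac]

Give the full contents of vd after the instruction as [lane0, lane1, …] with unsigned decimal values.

register lanes = 128/16 = 8
whilelt: lane j active iff 35+j < 43 → j < 8 → 8 active
[0] and(0x06,0x29) = 0x00
[1] and(0x7c,0x4a) = 0x48
[2] and(0xd0,0xda) = 0xd0
[3] and(0x9d,0xbc) = 0x9c
[4] and(0x54,0x46) = 0x44
[5] and(0x54,0x26) = 0x04
[6] and(0x6e,0xfb) = 0x6a
[7] and(0x1f,0xac) = 0x0c

vd = [0, 72, 208, 156, 68, 4, 106, 12]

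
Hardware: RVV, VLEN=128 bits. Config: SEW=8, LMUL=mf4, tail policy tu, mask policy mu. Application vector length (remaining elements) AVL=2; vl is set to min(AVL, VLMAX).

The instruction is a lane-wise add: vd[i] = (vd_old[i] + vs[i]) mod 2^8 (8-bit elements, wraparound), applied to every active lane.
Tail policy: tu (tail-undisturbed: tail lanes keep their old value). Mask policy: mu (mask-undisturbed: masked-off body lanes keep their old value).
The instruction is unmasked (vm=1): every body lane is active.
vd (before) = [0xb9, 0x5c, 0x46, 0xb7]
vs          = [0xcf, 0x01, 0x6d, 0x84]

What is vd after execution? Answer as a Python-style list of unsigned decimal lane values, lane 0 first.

VLMAX = (128 × 1/4) / 8 = 4 lanes
vl = min(AVL, VLMAX) = min(2, 4) = 2
[0] add(0xb9,0xcf) = 0x88
[1] add(0x5c,0x01) = 0x5d
[2] tail/keep = 0x46
[3] tail/keep = 0xb7

vd = [136, 93, 70, 183]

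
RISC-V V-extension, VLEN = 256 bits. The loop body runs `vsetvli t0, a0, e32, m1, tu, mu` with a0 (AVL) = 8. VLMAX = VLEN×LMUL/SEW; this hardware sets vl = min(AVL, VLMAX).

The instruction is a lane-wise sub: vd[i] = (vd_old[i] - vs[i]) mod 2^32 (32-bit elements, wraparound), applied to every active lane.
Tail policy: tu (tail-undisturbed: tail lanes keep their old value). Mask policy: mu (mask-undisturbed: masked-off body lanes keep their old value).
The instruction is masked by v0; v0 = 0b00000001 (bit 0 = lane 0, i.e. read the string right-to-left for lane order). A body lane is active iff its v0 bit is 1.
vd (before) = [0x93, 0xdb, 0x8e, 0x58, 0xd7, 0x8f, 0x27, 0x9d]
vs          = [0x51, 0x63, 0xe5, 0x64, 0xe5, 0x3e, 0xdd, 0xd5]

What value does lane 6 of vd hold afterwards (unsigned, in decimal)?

VLMAX = VLEN×LMUL/SEW = 256×1/32 = 8
vl ← min(8, 8) = 8
vd[0] sub(0x93,0x51) -> 0x42
vd[1] mask-off/keep -> 0xdb
vd[2] mask-off/keep -> 0x8e
vd[3] mask-off/keep -> 0x58
vd[4] mask-off/keep -> 0xd7
vd[5] mask-off/keep -> 0x8f
vd[6] mask-off/keep -> 0x27
vd[7] mask-off/keep -> 0x9d

vd[6] = 39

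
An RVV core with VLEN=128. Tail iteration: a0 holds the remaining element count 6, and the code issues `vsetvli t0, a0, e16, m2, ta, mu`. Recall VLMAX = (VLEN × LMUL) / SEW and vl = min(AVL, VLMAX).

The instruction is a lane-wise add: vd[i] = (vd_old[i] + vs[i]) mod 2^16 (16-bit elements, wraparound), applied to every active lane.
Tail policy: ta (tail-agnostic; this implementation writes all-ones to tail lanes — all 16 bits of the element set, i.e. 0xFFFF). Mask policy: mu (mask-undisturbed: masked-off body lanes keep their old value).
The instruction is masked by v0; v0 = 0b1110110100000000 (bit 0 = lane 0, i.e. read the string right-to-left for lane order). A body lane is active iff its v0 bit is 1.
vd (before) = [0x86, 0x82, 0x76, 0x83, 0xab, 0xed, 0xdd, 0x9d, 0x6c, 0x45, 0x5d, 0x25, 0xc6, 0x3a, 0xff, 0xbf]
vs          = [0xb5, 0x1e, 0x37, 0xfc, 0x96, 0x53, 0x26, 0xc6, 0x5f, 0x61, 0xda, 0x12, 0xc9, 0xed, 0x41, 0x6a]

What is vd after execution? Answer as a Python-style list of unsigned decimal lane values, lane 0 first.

VLMAX = (128 × 2) / 16 = 16 lanes
AVL=6 ≤ VLMAX=16, so vl = 6
lane  0: mask-off/keep ⇒ 0x86
lane  1: mask-off/keep ⇒ 0x82
lane  2: mask-off/keep ⇒ 0x76
lane  3: mask-off/keep ⇒ 0x83
lane  4: mask-off/keep ⇒ 0xab
lane  5: mask-off/keep ⇒ 0xed
lane  6: tail/ones ⇒ 0xffff
lane  7: tail/ones ⇒ 0xffff
lane  8: tail/ones ⇒ 0xffff
lane  9: tail/ones ⇒ 0xffff
lane 10: tail/ones ⇒ 0xffff
lane 11: tail/ones ⇒ 0xffff
lane 12: tail/ones ⇒ 0xffff
lane 13: tail/ones ⇒ 0xffff
lane 14: tail/ones ⇒ 0xffff
lane 15: tail/ones ⇒ 0xffff

vd = [134, 130, 118, 131, 171, 237, 65535, 65535, 65535, 65535, 65535, 65535, 65535, 65535, 65535, 65535]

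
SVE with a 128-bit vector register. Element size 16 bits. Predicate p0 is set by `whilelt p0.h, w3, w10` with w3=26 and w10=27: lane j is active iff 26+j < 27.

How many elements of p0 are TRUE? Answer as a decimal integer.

lane count: 128 div 16 = 8
p0[j] = (26+j < 27); true for j=0..0 → 1 lanes set

vl = 1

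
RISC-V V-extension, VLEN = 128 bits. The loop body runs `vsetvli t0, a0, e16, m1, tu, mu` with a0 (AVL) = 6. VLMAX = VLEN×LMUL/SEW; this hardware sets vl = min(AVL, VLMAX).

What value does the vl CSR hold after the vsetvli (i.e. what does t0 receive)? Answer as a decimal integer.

vl = 6

VLMAX = VLEN×LMUL/SEW = 128×1/16 = 8
AVL=6 ≤ VLMAX=8, so vl = 6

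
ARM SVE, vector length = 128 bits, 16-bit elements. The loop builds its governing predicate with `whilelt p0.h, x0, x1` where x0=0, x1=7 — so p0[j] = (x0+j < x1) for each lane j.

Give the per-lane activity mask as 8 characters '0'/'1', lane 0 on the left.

predicate = 11111110

128-bit reg / 16-bit elem → 8 lanes
p0[j] = (0+j < 7); true for j=0..6 → 7 lanes set
bits (lane 0 leftmost): 11111110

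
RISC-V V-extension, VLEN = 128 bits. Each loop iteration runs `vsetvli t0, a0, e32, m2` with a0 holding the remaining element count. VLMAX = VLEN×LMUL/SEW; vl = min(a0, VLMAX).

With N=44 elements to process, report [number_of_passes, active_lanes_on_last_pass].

[iterations, last_vl] = [6, 4]

VLMAX = (128 × 2) / 32 = 8 lanes
N=44: ⌈44/8⌉ = 6 iters; last vl = 44 − 5×8 = 4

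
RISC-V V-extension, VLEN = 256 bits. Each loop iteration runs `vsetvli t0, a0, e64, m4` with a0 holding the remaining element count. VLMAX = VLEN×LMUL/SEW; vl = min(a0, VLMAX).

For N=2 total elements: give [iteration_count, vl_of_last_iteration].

lanes per group: 256·4/64 = 16
iterations = ceil(2/16) = 1; final-pass vl = 2

[iterations, last_vl] = [1, 2]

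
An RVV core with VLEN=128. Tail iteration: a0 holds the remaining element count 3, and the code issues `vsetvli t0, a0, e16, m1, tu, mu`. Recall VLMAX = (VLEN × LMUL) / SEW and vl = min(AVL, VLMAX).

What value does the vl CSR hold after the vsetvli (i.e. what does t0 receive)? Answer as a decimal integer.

VLMAX = VLEN×LMUL/SEW = 128×1/16 = 8
AVL=3 ≤ VLMAX=8, so vl = 3

vl = 3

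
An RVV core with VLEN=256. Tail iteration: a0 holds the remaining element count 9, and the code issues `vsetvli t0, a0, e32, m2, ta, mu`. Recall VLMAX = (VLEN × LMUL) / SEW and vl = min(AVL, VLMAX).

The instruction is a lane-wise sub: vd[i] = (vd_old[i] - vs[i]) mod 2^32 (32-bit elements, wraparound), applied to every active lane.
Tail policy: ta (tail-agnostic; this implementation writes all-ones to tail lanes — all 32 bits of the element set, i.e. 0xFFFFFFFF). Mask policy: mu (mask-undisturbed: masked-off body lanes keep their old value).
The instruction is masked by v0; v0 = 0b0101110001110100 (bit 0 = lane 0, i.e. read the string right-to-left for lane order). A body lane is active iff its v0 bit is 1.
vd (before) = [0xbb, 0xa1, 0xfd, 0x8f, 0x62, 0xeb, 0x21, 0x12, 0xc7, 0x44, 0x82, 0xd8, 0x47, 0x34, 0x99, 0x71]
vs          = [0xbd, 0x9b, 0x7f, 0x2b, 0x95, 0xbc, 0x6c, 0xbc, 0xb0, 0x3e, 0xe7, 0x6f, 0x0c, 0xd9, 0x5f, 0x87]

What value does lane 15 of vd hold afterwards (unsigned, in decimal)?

vd[15] = 4294967295

VLMAX = (256 × 2) / 32 = 16 lanes
vl ← min(9, 16) = 9
[0] mask-off/keep = 0xbb
[1] mask-off/keep = 0xa1
[2] sub(0xfd,0x7f) = 0x7e
[3] mask-off/keep = 0x8f
[4] sub(0x62,0x95) = 0xffffffcd
[5] sub(0xeb,0xbc) = 0x2f
[6] sub(0x21,0x6c) = 0xffffffb5
[7] mask-off/keep = 0x12
[8] mask-off/keep = 0xc7
[9] tail/ones = 0xffffffff
[10] tail/ones = 0xffffffff
[11] tail/ones = 0xffffffff
[12] tail/ones = 0xffffffff
[13] tail/ones = 0xffffffff
[14] tail/ones = 0xffffffff
[15] tail/ones = 0xffffffff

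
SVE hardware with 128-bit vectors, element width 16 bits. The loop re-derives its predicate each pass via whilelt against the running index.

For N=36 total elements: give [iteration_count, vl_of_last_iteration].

[iterations, last_vl] = [5, 4]

128-bit reg / 16-bit elem → 8 lanes
iterations = ceil(36/8) = 5; final-pass vl = 4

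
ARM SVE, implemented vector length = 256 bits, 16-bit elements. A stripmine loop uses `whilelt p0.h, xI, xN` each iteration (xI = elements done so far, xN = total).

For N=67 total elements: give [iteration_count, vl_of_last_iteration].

register lanes = 256/16 = 16
N=67: ⌈67/16⌉ = 5 iters; last vl = 67 − 4×16 = 3

[iterations, last_vl] = [5, 3]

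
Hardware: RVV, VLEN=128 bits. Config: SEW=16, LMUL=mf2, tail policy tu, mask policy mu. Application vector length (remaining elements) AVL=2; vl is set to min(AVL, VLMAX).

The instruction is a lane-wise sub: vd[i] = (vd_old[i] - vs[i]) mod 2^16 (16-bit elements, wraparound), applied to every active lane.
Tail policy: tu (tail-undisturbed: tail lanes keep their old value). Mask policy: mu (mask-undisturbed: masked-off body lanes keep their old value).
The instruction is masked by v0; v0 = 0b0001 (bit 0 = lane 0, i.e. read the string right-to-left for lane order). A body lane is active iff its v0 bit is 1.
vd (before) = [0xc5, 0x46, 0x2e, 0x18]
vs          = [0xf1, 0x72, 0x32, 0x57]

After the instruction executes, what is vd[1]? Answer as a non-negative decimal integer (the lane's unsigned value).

vd[1] = 70

VLMAX = VLEN×LMUL/SEW = 128×1/2/16 = 4
AVL=2 ≤ VLMAX=4, so vl = 2
[0] sub(0xc5,0xf1) = 0xffd4
[1] mask-off/keep = 0x46
[2] tail/keep = 0x2e
[3] tail/keep = 0x18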